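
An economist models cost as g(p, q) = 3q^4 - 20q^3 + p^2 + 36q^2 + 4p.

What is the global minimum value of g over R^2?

g(p,q) separates as A(p) + B(q), so its minimum is min A + min B.
A'(p) = 2p + 4 vanishes at p ∈ {-2}; B'(q) = 12q(q - 3)(q - 2) vanishes at q ∈ {0, 2, 3}.
Local minima of A (where A''>0): A(-2)=-4. Local minima of B: B(0)=0, B(3)=27.
So the global minimum of g is A(-2) + B(0) = -4 + 0 = -4, attained at (-2, 0).

-4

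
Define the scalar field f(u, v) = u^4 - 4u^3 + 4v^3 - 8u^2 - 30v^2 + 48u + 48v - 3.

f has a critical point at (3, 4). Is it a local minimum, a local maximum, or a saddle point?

local minimum

The mixed partial ∂²f/∂u∂v is 0, so the Hessian at any point is diag(f_uu, f_vv) = diag(4(3u^2 - 6u - 4), 12(2v - 5)).
At (3, 4): H = diag(20, 36).
Both eigenvalues are positive, so H is positive definite: a local minimum.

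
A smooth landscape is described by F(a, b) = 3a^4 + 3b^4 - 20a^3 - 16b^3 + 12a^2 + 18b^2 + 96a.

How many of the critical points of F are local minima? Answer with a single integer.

4

F separates as a function of a plus a function of b, so ∇F=0 decouples.
∂F/∂a = 12(a - 4)(a - 2)(a + 1) = 0 at a ∈ {-1, 2, 4}; ∂F/∂b = 12b(b - 3)(b - 1) = 0 at b ∈ {0, 1, 3}.
The Hessian is diagonal: diag(F_aa, F_bb). Second derivatives: F_aa(-1)=180, F_aa(2)=-72, F_aa(4)=120; F_bb(0)=36, F_bb(1)=-24, F_bb(3)=72.
Local minima occur where both diagonal entries positive: (-1, 0), (-1, 3), (4, 0), (4, 3). Count: 4.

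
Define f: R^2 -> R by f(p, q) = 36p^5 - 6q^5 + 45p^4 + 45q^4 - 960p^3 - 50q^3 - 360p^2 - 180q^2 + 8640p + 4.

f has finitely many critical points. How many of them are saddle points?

f separates as a function of p plus a function of q, so ∇f=0 decouples.
∂f/∂p = 180(p - 3)(p - 2)(p + 2)(p + 4) = 0 at p ∈ {-4, -2, 2, 3}; ∂f/∂q = -30q(q - 4)(q - 3)(q + 1) = 0 at q ∈ {-1, 0, 3, 4}.
The Hessian is diagonal: diag(f_pp, f_qq). Second derivatives: f_pp(-4)=-15120, f_pp(-2)=7200, f_pp(2)=-4320, f_pp(3)=6300; f_qq(-1)=600, f_qq(0)=-360, f_qq(3)=360, f_qq(4)=-600.
Saddle points occur where the two diagonal entries have opposite signs: (-4, -1), (-4, 3), (-2, 0), (-2, 4), (2, -1), (2, 3), (3, 0), (3, 4). Count: 8.

8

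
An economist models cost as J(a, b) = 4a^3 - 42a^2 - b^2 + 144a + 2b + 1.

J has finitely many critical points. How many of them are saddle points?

1

J separates as a function of a plus a function of b, so ∇J=0 decouples.
∂J/∂a = 12(a - 4)(a - 3) = 0 at a ∈ {3, 4}; ∂J/∂b = -2(b - 1) = 0 at b ∈ {1}.
The Hessian is diagonal: diag(J_aa, J_bb). Second derivatives: J_aa(3)=-12, J_aa(4)=12; J_bb(1)=-2.
Saddle points occur where the two diagonal entries have opposite signs: (4, 1). Count: 1.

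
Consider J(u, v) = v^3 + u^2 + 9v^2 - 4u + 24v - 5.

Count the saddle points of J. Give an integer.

J separates as a function of u plus a function of v, so ∇J=0 decouples.
∂J/∂u = 2(u - 2) = 0 at u ∈ {2}; ∂J/∂v = 3(v + 2)(v + 4) = 0 at v ∈ {-4, -2}.
The Hessian is diagonal: diag(J_uu, J_vv). Second derivatives: J_uu(2)=2; J_vv(-4)=-6, J_vv(-2)=6.
Saddle points occur where the two diagonal entries have opposite signs: (2, -4). Count: 1.

1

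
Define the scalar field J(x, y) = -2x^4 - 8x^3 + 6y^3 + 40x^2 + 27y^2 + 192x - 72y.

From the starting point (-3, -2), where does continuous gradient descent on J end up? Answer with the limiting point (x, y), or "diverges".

(-2, 1)

J is separable, so gradient descent decouples: x follows -∂J/∂x, y follows -∂J/∂y.
∂J/∂x = -8(x - 3)(x + 2)(x + 4); at x=-3 this is -48, so x increases.
∂J/∂y = 18(y - 1)(y + 4); at y=-2 this is -108, so y increases.
x converges to its nearest critical value -2 (a local min of the x-part); y converges to 1. The iterate converges to (-2, 1).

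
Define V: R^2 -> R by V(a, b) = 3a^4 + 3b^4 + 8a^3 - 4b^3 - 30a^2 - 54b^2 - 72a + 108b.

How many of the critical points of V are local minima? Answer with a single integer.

V separates as a function of a plus a function of b, so ∇V=0 decouples.
∂V/∂a = 12(a - 2)(a + 1)(a + 3) = 0 at a ∈ {-3, -1, 2}; ∂V/∂b = 12(b - 3)(b - 1)(b + 3) = 0 at b ∈ {-3, 1, 3}.
The Hessian is diagonal: diag(V_aa, V_bb). Second derivatives: V_aa(-3)=120, V_aa(-1)=-72, V_aa(2)=180; V_bb(-3)=288, V_bb(1)=-96, V_bb(3)=144.
Local minima occur where both diagonal entries positive: (-3, -3), (-3, 3), (2, -3), (2, 3). Count: 4.

4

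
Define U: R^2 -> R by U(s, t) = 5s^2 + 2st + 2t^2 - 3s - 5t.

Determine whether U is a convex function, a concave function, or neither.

U is quadratic, so its Hessian is the constant matrix H = [[10, 2], [2, 4]].
det(H) = 36, tr(H) = 14.
det(H) > 0 and tr(H) > 0, so H is positive definite everywhere: convex.

convex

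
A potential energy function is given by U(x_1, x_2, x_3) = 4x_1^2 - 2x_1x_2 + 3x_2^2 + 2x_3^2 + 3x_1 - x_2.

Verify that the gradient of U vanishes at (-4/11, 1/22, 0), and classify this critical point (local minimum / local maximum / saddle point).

∇U = (8x_1 - 2x_2 + 3, -2x_1 + 6x_2 - 1, 4x_3); substituting (-4/11, 1/22, 0) gives ∇U = (0, 0, 0), so (-4/11, 1/22, 0) is indeed a critical point.
The Hessian is constant: H = [[8, -2, 0], [-2, 6, 0], [0, 0, 4]].
Leading principal minors: Δ₁ = 8, Δ₂ = 44, Δ₃ = 176.
All leading minors are positive, so H is positive definite: a local minimum.

local minimum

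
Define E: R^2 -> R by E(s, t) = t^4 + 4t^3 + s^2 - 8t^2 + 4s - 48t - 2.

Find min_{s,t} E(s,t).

-86

E(s,t) separates as P(s) + Q(t) − 2, so its minimum is min P + min Q − 2.
P'(s) = 2s + 4 vanishes at s ∈ {-2}; Q'(t) = 4(t - 2)(t + 2)(t + 3) vanishes at t ∈ {-3, -2, 2}.
Local minima of P (where P''>0): P(-2)=-4. Local minima of Q: Q(-3)=45, Q(2)=-80.
So the global minimum of E is P(-2) + Q(2) − 2 = -4 − 80 − 2 = -86, attained at (-2, 2).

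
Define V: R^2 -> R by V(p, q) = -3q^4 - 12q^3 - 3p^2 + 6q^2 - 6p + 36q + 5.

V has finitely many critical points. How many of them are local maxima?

V separates as a function of p plus a function of q, so ∇V=0 decouples.
∂V/∂p = -6(p + 1) = 0 at p ∈ {-1}; ∂V/∂q = -12(q - 1)(q + 1)(q + 3) = 0 at q ∈ {-3, -1, 1}.
The Hessian is diagonal: diag(V_pp, V_qq). Second derivatives: V_pp(-1)=-6; V_qq(-3)=-96, V_qq(-1)=48, V_qq(1)=-96.
Local maxima occur where both diagonal entries negative: (-1, -3), (-1, 1). Count: 2.

2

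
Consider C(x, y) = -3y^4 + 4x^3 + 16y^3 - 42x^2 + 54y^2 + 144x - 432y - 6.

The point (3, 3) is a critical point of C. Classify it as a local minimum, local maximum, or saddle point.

saddle point

The mixed partial ∂²C/∂x∂y is 0, so the Hessian at any point is diag(C_xx, C_yy) = diag(12(2x - 7), 12(-3y^2 + 8y + 9)).
At (3, 3): H = diag(-12, 72).
The eigenvalues have opposite signs, so H is indefinite: a saddle point.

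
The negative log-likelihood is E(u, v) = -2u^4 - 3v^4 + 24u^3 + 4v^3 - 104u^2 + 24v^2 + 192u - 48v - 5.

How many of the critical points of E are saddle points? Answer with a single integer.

4

E separates as a function of u plus a function of v, so ∇E=0 decouples.
∂E/∂u = -8(u - 4)(u - 3)(u - 2) = 0 at u ∈ {2, 3, 4}; ∂E/∂v = -12(v - 2)(v - 1)(v + 2) = 0 at v ∈ {-2, 1, 2}.
The Hessian is diagonal: diag(E_uu, E_vv). Second derivatives: E_uu(2)=-16, E_uu(3)=8, E_uu(4)=-16; E_vv(-2)=-144, E_vv(1)=36, E_vv(2)=-48.
Saddle points occur where the two diagonal entries have opposite signs: (2, 1), (3, -2), (3, 2), (4, 1). Count: 4.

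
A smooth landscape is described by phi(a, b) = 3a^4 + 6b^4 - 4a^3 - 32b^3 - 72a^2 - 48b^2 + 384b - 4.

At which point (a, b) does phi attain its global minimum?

(4, -2)

phi(a,b) separates as P(a) + Q(b) − 4, so its minimum is min P + min Q − 4.
P'(a) = 12a(a - 4)(a + 3) vanishes at a ∈ {-3, 0, 4}; Q'(b) = 24(b - 4)(b - 2)(b + 2) vanishes at b ∈ {-2, 2, 4}.
Local minima of P (where P''>0): P(-3)=-297, P(4)=-640. Local minima of Q: Q(-2)=-608, Q(4)=256.
So the global minimum of phi is P(4) + Q(-2) − 4 = -640 − 608 − 4 = -1252, attained at (4, -2).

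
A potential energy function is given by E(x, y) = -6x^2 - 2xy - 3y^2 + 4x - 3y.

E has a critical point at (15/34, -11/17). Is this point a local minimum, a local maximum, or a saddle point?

local maximum

The Hessian of E is constant: H = [[-12, -2], [-2, -6]].
det(H) = (-12)·(-6) − (-2)² = 68.
det(H) > 0 and tr(H) = -18 < 0, so H is negative definite and the point is a local maximum.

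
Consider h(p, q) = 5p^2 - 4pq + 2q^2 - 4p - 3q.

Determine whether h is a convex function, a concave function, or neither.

convex

h is quadratic, so its Hessian is the constant matrix H = [[10, -4], [-4, 4]].
det(H) = 24, tr(H) = 14.
det(H) > 0 and tr(H) > 0, so H is positive definite everywhere: convex.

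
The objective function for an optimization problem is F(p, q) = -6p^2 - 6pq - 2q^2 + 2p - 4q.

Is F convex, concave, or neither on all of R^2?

concave

F is quadratic, so its Hessian is the constant matrix H = [[-12, -6], [-6, -4]].
det(H) = 12, tr(H) = -16.
det(H) > 0 and tr(H) < 0, so H is negative definite everywhere: concave.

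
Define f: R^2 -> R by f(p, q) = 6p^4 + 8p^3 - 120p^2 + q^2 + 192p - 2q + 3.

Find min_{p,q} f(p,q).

-1662

f(p,q) separates as A(p) + B(q) + 3, so its minimum is min A + min B + 3.
A'(p) = 24(p - 2)(p - 1)(p + 4) vanishes at p ∈ {-4, 1, 2}; B'(q) = 2q - 2 vanishes at q ∈ {1}.
Local minima of A (where A''>0): A(-4)=-1664, A(2)=64. Local minima of B: B(1)=-1.
So the global minimum of f is A(-4) + B(1) + 3 = -1664 − 1 + 3 = -1662, attained at (-4, 1).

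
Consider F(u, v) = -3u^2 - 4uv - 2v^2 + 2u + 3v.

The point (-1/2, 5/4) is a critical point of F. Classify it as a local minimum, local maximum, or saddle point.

local maximum

The Hessian of F is constant: H = [[-6, -4], [-4, -4]].
det(H) = (-6)·(-4) − (-4)² = 8.
det(H) > 0 and tr(H) = -10 < 0, so H is negative definite and the point is a local maximum.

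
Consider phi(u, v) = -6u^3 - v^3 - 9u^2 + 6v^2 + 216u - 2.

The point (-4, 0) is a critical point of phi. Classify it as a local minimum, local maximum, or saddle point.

local minimum

The mixed partial ∂²phi/∂u∂v is 0, so the Hessian at any point is diag(phi_uu, phi_vv) = diag(-18(2u + 1), 6(-v + 2)).
At (-4, 0): H = diag(126, 12).
Both eigenvalues are positive, so H is positive definite: a local minimum.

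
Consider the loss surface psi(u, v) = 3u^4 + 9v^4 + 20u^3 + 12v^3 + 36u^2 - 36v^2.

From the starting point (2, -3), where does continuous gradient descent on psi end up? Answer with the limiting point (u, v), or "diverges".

(0, -2)

psi is separable, so gradient descent decouples: u follows -∂psi/∂u, v follows -∂psi/∂v.
∂psi/∂u = 12u(u + 2)(u + 3); at u=2 this is 480, so u decreases.
∂psi/∂v = 36v(v - 1)(v + 2); at v=-3 this is -432, so v increases.
u converges to its nearest critical value 0 (a local min of the u-part); v converges to -2. The iterate converges to (0, -2).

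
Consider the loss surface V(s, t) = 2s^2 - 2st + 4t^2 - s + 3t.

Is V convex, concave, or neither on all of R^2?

V is quadratic, so its Hessian is the constant matrix H = [[4, -2], [-2, 8]].
det(H) = 28, tr(H) = 12.
det(H) > 0 and tr(H) > 0, so H is positive definite everywhere: convex.

convex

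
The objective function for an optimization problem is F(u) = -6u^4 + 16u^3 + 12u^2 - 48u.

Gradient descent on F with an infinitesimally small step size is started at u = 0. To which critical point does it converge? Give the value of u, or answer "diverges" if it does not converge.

1

F'(u) = -24(u - 2)(u - 1)(u + 1), so F'(0) = -48.
Gradient descent moves in the -F' direction, i.e. u is increasing.
The nearest critical point in that direction is u = 1, where F'' = 48 > 0 (a local minimum). The iterate converges there.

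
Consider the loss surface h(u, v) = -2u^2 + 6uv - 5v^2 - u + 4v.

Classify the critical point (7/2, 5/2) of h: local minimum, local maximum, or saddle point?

The Hessian of h is constant: H = [[-4, 6], [6, -10]].
det(H) = (-4)·(-10) − 6² = 4.
det(H) > 0 and tr(H) = -14 < 0, so H is negative definite and the point is a local maximum.

local maximum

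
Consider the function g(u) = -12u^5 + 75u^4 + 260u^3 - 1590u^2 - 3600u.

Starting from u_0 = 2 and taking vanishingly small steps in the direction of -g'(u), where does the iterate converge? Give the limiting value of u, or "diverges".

g'(u) = -60(u - 5)(u - 4)(u + 1)(u + 3), so g'(2) = -5400.
Gradient descent moves in the -g' direction, i.e. u is increasing.
The nearest critical point in that direction is u = 4, where g'' = 2100 > 0 (a local minimum). The iterate converges there.

4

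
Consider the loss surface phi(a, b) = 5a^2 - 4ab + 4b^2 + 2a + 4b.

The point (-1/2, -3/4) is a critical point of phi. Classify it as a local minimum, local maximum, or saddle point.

local minimum

The Hessian of phi is constant: H = [[10, -4], [-4, 8]].
det(H) = 10·8 − (-4)² = 64.
det(H) > 0 and tr(H) = 18 > 0, so H is positive definite and the point is a local minimum.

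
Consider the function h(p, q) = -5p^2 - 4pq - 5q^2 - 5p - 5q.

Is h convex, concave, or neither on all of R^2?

h is quadratic, so its Hessian is the constant matrix H = [[-10, -4], [-4, -10]].
det(H) = 84, tr(H) = -20.
det(H) > 0 and tr(H) < 0, so H is negative definite everywhere: concave.

concave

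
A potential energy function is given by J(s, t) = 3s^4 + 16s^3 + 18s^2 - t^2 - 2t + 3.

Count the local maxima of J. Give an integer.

J separates as a function of s plus a function of t, so ∇J=0 decouples.
∂J/∂s = 12s(s + 1)(s + 3) = 0 at s ∈ {-3, -1, 0}; ∂J/∂t = -2(t + 1) = 0 at t ∈ {-1}.
The Hessian is diagonal: diag(J_ss, J_tt). Second derivatives: J_ss(-3)=72, J_ss(-1)=-24, J_ss(0)=36; J_tt(-1)=-2.
Local maxima occur where both diagonal entries negative: (-1, -1). Count: 1.

1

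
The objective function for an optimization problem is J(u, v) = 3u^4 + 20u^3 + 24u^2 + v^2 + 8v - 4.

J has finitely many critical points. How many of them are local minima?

J separates as a function of u plus a function of v, so ∇J=0 decouples.
∂J/∂u = 12u(u + 1)(u + 4) = 0 at u ∈ {-4, -1, 0}; ∂J/∂v = 2(v + 4) = 0 at v ∈ {-4}.
The Hessian is diagonal: diag(J_uu, J_vv). Second derivatives: J_uu(-4)=144, J_uu(-1)=-36, J_uu(0)=48; J_vv(-4)=2.
Local minima occur where both diagonal entries positive: (-4, -4), (0, -4). Count: 2.

2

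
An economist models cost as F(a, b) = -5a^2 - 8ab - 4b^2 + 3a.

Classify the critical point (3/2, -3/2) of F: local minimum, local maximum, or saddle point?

The Hessian of F is constant: H = [[-10, -8], [-8, -8]].
det(H) = (-10)·(-8) − (-8)² = 16.
det(H) > 0 and tr(H) = -18 < 0, so H is negative definite and the point is a local maximum.

local maximum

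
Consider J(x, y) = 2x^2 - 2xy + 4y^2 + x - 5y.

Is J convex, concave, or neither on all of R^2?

J is quadratic, so its Hessian is the constant matrix H = [[4, -2], [-2, 8]].
det(H) = 28, tr(H) = 12.
det(H) > 0 and tr(H) > 0, so H is positive definite everywhere: convex.

convex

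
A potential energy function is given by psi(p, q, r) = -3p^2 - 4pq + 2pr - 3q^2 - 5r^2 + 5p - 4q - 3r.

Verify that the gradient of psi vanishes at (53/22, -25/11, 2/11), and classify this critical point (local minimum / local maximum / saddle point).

local maximum

∇psi = (-6p - 4q + 2r + 5, -4p - 6q - 4, 2p - 10r - 3); substituting (53/22, -25/11, 2/11) gives ∇psi = (0, 0, 0), so (53/22, -25/11, 2/11) is indeed a critical point.
The Hessian is constant: H = [[-6, -4, 2], [-4, -6, 0], [2, 0, -10]].
Leading principal minors: Δ₁ = -6, Δ₂ = 20, Δ₃ = -176.
The minors alternate sign starting negative (−, +, −), so H is negative definite: a local maximum.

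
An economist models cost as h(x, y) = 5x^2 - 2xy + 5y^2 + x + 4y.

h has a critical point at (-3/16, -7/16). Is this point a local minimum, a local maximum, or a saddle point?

The Hessian of h is constant: H = [[10, -2], [-2, 10]].
det(H) = 10·10 − (-2)² = 96.
det(H) > 0 and tr(H) = 20 > 0, so H is positive definite and the point is a local minimum.

local minimum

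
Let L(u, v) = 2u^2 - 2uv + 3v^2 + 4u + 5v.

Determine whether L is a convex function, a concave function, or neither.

convex

L is quadratic, so its Hessian is the constant matrix H = [[4, -2], [-2, 6]].
det(H) = 20, tr(H) = 10.
det(H) > 0 and tr(H) > 0, so H is positive definite everywhere: convex.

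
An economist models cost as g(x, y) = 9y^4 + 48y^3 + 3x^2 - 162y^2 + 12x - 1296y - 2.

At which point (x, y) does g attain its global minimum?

(-2, 3)

g(x,y) separates as P(x) + Q(y) − 2, so its minimum is min P + min Q − 2.
P'(x) = 6x + 12 vanishes at x ∈ {-2}; Q'(y) = 36(y - 3)(y + 3)(y + 4) vanishes at y ∈ {-4, -3, 3}.
Local minima of P (where P''>0): P(-2)=-12. Local minima of Q: Q(-4)=1824, Q(3)=-3321.
So the global minimum of g is P(-2) + Q(3) − 2 = -12 − 3321 − 2 = -3335, attained at (-2, 3).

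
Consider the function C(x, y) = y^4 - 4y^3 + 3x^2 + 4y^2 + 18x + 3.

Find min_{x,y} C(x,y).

C(x,y) separates as P(x) + Q(y) + 3, so its minimum is min P + min Q + 3.
P'(x) = 6x + 18 vanishes at x ∈ {-3}; Q'(y) = 4y(y - 2)(y - 1) vanishes at y ∈ {0, 1, 2}.
Local minima of P (where P''>0): P(-3)=-27. Local minima of Q: Q(0)=0, Q(2)=0.
So the global minimum of C is P(-3) + Q(0) + 3 = -27 + 0 + 3 = -24, attained at (-3, 0).

-24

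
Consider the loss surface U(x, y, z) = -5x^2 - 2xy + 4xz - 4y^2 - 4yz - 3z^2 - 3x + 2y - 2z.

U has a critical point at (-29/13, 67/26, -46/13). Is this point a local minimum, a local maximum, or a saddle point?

The Hessian is constant: H = [[-10, -2, 4], [-2, -8, -4], [4, -4, -6]].
Leading principal minors: Δ₁ = -10, Δ₂ = 76, Δ₃ = -104.
The minors alternate sign starting negative (−, +, −), so H is negative definite: a local maximum.

local maximum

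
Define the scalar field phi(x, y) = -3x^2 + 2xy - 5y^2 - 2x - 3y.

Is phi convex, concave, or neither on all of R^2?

concave

phi is quadratic, so its Hessian is the constant matrix H = [[-6, 2], [2, -10]].
det(H) = 56, tr(H) = -16.
det(H) > 0 and tr(H) < 0, so H is negative definite everywhere: concave.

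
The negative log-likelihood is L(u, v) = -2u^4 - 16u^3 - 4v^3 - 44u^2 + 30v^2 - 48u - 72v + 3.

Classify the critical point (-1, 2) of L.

saddle point

The mixed partial ∂²L/∂u∂v is 0, so the Hessian at any point is diag(L_uu, L_vv) = diag(-8(3u^2 + 12u + 11), 12(-2v + 5)).
At (-1, 2): H = diag(-16, 12).
The eigenvalues have opposite signs, so H is indefinite: a saddle point.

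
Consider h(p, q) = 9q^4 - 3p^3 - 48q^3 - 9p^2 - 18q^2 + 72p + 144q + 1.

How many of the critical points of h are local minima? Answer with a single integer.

2

h separates as a function of p plus a function of q, so ∇h=0 decouples.
∂h/∂p = -9(p - 2)(p + 4) = 0 at p ∈ {-4, 2}; ∂h/∂q = 36(q - 4)(q - 1)(q + 1) = 0 at q ∈ {-1, 1, 4}.
The Hessian is diagonal: diag(h_pp, h_qq). Second derivatives: h_pp(-4)=54, h_pp(2)=-54; h_qq(-1)=360, h_qq(1)=-216, h_qq(4)=540.
Local minima occur where both diagonal entries positive: (-4, -1), (-4, 4). Count: 2.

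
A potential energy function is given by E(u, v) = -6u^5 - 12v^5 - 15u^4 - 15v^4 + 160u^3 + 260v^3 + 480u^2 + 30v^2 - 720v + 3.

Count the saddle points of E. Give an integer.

8

E separates as a function of u plus a function of v, so ∇E=0 decouples.
∂E/∂u = -30u(u - 4)(u + 2)(u + 4) = 0 at u ∈ {-4, -2, 0, 4}; ∂E/∂v = -60(v - 3)(v - 1)(v + 1)(v + 4) = 0 at v ∈ {-4, -1, 1, 3}.
The Hessian is diagonal: diag(E_uu, E_vv). Second derivatives: E_uu(-4)=1920, E_uu(-2)=-720, E_uu(0)=960, E_uu(4)=-5760; E_vv(-4)=6300, E_vv(-1)=-1440, E_vv(1)=1200, E_vv(3)=-3360.
Saddle points occur where the two diagonal entries have opposite signs: (-4, -1), (-4, 3), (-2, -4), (-2, 1), (0, -1), (0, 3), (4, -4), (4, 1). Count: 8.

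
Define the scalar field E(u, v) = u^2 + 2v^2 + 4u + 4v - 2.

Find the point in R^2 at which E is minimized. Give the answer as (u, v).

E(u,v) separates as P(u) + Q(v) − 2, so its minimum is min P + min Q − 2.
P'(u) = 2u + 4 vanishes at u ∈ {-2}; Q'(v) = 4v + 4 vanishes at v ∈ {-1}.
Local minima of P (where P''>0): P(-2)=-4. Local minima of Q: Q(-1)=-2.
So the global minimum of E is P(-2) + Q(-1) − 2 = -4 − 2 − 2 = -8, attained at (-2, -1).

(-2, -1)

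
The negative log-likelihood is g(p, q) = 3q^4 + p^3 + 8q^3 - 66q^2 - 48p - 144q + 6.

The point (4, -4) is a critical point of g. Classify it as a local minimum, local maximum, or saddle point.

local minimum

The mixed partial ∂²g/∂p∂q is 0, so the Hessian at any point is diag(g_pp, g_qq) = diag(6p, 12(3q^2 + 4q - 11)).
At (4, -4): H = diag(24, 252).
Both eigenvalues are positive, so H is positive definite: a local minimum.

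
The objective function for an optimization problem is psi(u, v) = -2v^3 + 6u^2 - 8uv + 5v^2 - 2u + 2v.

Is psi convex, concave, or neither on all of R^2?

neither

The term -2v^3 is cubic, so the Hessian is not constant.
∂²psi/∂v² = -12v + 10, which takes both signs as v varies (negative for sufficiently large v). A diagonal entry of the Hessian changing sign means the Hessian is neither positive- nor negative-semidefinite on all of R^2.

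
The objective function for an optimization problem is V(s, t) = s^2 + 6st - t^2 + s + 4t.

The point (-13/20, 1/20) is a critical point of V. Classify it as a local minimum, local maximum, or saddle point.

saddle point

The Hessian of V is constant: H = [[2, 6], [6, -2]].
det(H) = 2·(-2) − 6² = -40.
Since det(H) < 0, H is indefinite and the critical point is a saddle point.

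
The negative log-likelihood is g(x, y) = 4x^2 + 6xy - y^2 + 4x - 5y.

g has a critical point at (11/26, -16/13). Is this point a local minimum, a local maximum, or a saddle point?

The Hessian of g is constant: H = [[8, 6], [6, -2]].
det(H) = 8·(-2) − 6² = -52.
Since det(H) < 0, H is indefinite and the critical point is a saddle point.

saddle point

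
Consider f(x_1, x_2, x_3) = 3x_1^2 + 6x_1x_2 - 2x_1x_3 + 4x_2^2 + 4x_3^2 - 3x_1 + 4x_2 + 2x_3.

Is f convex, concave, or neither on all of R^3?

f is quadratic, so its Hessian is the constant matrix H = [[6, 6, -2], [6, 8, 0], [-2, 0, 8]].
Leading principal minors: 6, 12, 64.
All positive ⇒ H ≻ 0 ⇒ convex.

convex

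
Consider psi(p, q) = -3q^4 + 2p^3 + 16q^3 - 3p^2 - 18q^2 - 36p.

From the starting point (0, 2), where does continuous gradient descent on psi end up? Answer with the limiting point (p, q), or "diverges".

(3, 1)

psi is separable, so gradient descent decouples: p follows -∂psi/∂p, q follows -∂psi/∂q.
∂psi/∂p = 6(p - 3)(p + 2); at p=0 this is -36, so p increases.
∂psi/∂q = -12q(q - 3)(q - 1); at q=2 this is 24, so q decreases.
p converges to its nearest critical value 3 (a local min of the p-part); q converges to 1. The iterate converges to (3, 1).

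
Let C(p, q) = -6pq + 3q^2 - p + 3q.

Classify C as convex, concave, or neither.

C is quadratic, so its Hessian is the constant matrix H = [[0, -6], [-6, 6]].
det(H) = -36, tr(H) = 6.
det(H) < 0, so H is indefinite: neither convex nor concave.

neither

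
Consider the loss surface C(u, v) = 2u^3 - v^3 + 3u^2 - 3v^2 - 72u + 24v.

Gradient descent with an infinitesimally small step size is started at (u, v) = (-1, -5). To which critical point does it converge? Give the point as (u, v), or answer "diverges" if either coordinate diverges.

C is separable, so gradient descent decouples: u follows -∂C/∂u, v follows -∂C/∂v.
∂C/∂u = 6(u - 3)(u + 4); at u=-1 this is -72, so u increases.
∂C/∂v = -3(v - 2)(v + 4); at v=-5 this is -21, so v increases.
u converges to its nearest critical value 3 (a local min of the u-part); v converges to -4. The iterate converges to (3, -4).

(3, -4)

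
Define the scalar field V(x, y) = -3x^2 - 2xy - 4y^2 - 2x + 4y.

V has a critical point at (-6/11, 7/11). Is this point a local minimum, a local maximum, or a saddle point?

local maximum

The Hessian of V is constant: H = [[-6, -2], [-2, -8]].
det(H) = (-6)·(-8) − (-2)² = 44.
det(H) > 0 and tr(H) = -14 < 0, so H is negative definite and the point is a local maximum.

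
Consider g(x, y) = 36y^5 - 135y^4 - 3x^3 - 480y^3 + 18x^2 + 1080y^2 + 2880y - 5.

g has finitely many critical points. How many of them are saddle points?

4

g separates as a function of x plus a function of y, so ∇g=0 decouples.
∂g/∂x = -9x(x - 4) = 0 at x ∈ {0, 4}; ∂g/∂y = 180(y - 4)(y - 2)(y + 1)(y + 2) = 0 at y ∈ {-2, -1, 2, 4}.
The Hessian is diagonal: diag(g_xx, g_yy). Second derivatives: g_xx(0)=36, g_xx(4)=-36; g_yy(-2)=-4320, g_yy(-1)=2700, g_yy(2)=-4320, g_yy(4)=10800.
Saddle points occur where the two diagonal entries have opposite signs: (0, -2), (0, 2), (4, -1), (4, 4). Count: 4.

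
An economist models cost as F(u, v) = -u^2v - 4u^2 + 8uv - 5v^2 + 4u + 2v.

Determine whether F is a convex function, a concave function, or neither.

The term -u^2v is cubic, so the Hessian is not constant.
∂²F/∂u² = -2v - 8, which takes both signs as v varies (negative for sufficiently large v). A diagonal entry of the Hessian changing sign means the Hessian is neither positive- nor negative-semidefinite on all of R^2.

neither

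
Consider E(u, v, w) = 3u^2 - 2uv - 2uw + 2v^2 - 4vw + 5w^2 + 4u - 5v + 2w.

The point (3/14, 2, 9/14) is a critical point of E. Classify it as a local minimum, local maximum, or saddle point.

The Hessian is constant: H = [[6, -2, -2], [-2, 4, -4], [-2, -4, 10]].
Leading principal minors: Δ₁ = 6, Δ₂ = 20, Δ₃ = 56.
All leading minors are positive, so H is positive definite: a local minimum.

local minimum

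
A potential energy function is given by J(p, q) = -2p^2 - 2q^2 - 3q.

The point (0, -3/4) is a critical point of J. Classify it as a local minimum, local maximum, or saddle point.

local maximum

The Hessian of J is constant: H = [[-4, 0], [0, -4]].
det(H) = (-4)·(-4) − 0² = 16.
det(H) > 0 and tr(H) = -8 < 0, so H is negative definite and the point is a local maximum.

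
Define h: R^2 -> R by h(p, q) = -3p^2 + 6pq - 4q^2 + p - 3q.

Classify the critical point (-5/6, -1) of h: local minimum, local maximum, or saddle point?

local maximum

The Hessian of h is constant: H = [[-6, 6], [6, -8]].
det(H) = (-6)·(-8) − 6² = 12.
det(H) > 0 and tr(H) = -14 < 0, so H is negative definite and the point is a local maximum.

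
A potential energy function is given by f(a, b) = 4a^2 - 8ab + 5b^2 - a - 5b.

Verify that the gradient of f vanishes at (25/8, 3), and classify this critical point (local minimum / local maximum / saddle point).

∇f = (8a - 8b - 1, -8a + 10b - 5); substituting (25/8, 3) gives ∇f = (0, 0), so (25/8, 3) is indeed a critical point.
The Hessian of f is constant: H = [[8, -8], [-8, 10]].
det(H) = 8·10 − (-8)² = 16.
det(H) > 0 and tr(H) = 18 > 0, so H is positive definite and the point is a local minimum.

local minimum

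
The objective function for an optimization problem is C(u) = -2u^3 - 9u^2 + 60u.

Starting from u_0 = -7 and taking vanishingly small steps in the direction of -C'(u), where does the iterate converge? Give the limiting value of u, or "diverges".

C'(u) = -6(u - 2)(u + 5), so C'(-7) = -108.
Gradient descent moves in the -C' direction, i.e. u is increasing.
The nearest critical point in that direction is u = -5, where C'' = 42 > 0 (a local minimum). The iterate converges there.

-5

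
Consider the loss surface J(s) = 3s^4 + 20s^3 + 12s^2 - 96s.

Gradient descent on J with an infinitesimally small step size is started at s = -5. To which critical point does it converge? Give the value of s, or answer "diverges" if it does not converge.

J'(s) = 12(s - 1)(s + 2)(s + 4), so J'(-5) = -216.
Gradient descent moves in the -J' direction, i.e. s is increasing.
The nearest critical point in that direction is s = -4, where J'' = 120 > 0 (a local minimum). The iterate converges there.

-4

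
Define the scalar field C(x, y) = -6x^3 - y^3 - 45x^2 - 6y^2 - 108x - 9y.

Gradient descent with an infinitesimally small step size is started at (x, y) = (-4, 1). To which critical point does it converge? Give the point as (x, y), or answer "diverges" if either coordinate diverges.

C is separable, so gradient descent decouples: x follows -∂C/∂x, y follows -∂C/∂y.
∂C/∂x = -18(x + 2)(x + 3); at x=-4 this is -36, so x increases.
∂C/∂y = -3(y + 1)(y + 3); at y=1 this is -24, so y increases.
The y-coordinate has no critical point in that direction and runs off to infinity.

diverges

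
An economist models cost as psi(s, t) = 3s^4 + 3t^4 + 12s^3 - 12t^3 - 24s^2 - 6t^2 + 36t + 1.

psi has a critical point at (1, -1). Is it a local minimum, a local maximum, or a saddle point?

The mixed partial ∂²psi/∂s∂t is 0, so the Hessian at any point is diag(psi_ss, psi_tt) = diag(12(3s^2 + 6s - 4), 12(3t^2 - 6t - 1)).
At (1, -1): H = diag(60, 96).
Both eigenvalues are positive, so H is positive definite: a local minimum.

local minimum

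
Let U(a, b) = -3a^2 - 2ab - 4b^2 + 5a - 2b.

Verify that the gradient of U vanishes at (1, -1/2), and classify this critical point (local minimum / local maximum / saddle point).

local maximum

∇U = (-6a - 2b + 5, -2a - 8b - 2); substituting (1, -1/2) gives ∇U = (0, 0), so (1, -1/2) is indeed a critical point.
The Hessian of U is constant: H = [[-6, -2], [-2, -8]].
det(H) = (-6)·(-8) − (-2)² = 44.
det(H) > 0 and tr(H) = -14 < 0, so H is negative definite and the point is a local maximum.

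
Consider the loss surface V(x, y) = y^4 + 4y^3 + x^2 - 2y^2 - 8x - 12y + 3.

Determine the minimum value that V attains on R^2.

-22

V(x,y) separates as P(x) + Q(y) + 3, so its minimum is min P + min Q + 3.
P'(x) = 2x - 8 vanishes at x ∈ {4}; Q'(y) = 4(y - 1)(y + 1)(y + 3) vanishes at y ∈ {-3, -1, 1}.
Local minima of P (where P''>0): P(4)=-16. Local minima of Q: Q(-3)=-9, Q(1)=-9.
So the global minimum of V is P(4) + Q(-3) + 3 = -16 − 9 + 3 = -22, attained at (4, -3).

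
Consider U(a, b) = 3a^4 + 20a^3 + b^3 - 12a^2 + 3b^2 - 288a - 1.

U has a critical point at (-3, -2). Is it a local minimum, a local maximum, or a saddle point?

local maximum

The mixed partial ∂²U/∂a∂b is 0, so the Hessian at any point is diag(U_aa, U_bb) = diag(12(3a^2 + 10a - 2), 6(b + 1)).
At (-3, -2): H = diag(-60, -6).
Both eigenvalues are negative, so H is negative definite: a local maximum.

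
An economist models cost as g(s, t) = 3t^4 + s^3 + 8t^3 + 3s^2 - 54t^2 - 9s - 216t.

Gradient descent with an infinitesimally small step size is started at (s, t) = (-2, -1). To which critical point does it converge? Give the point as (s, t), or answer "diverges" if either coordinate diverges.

(1, 3)

g is separable, so gradient descent decouples: s follows -∂g/∂s, t follows -∂g/∂t.
∂g/∂s = 3(s - 1)(s + 3); at s=-2 this is -9, so s increases.
∂g/∂t = 12(t - 3)(t + 2)(t + 3); at t=-1 this is -96, so t increases.
s converges to its nearest critical value 1 (a local min of the s-part); t converges to 3. The iterate converges to (1, 3).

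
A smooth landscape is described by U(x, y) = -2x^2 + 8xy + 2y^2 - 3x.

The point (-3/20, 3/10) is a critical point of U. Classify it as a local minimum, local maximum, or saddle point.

saddle point

The Hessian of U is constant: H = [[-4, 8], [8, 4]].
det(H) = (-4)·4 − 8² = -80.
Since det(H) < 0, H is indefinite and the critical point is a saddle point.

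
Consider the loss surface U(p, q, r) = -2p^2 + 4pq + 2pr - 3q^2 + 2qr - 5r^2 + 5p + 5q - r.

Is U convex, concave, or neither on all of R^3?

U is quadratic, so its Hessian is the constant matrix H = [[-4, 4, 2], [4, -6, 2], [2, 2, -10]].
Leading principal minors: -4, 8, -8.
Signs alternate −, +, − ⇒ H ≺ 0 ⇒ concave.

concave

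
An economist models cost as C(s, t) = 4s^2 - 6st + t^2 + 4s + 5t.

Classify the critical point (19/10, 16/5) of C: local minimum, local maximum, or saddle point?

saddle point

The Hessian of C is constant: H = [[8, -6], [-6, 2]].
det(H) = 8·2 − (-6)² = -20.
Since det(H) < 0, H is indefinite and the critical point is a saddle point.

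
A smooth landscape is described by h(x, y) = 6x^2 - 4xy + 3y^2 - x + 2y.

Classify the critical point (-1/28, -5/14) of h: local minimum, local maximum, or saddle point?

The Hessian of h is constant: H = [[12, -4], [-4, 6]].
det(H) = 12·6 − (-4)² = 56.
det(H) > 0 and tr(H) = 18 > 0, so H is positive definite and the point is a local minimum.

local minimum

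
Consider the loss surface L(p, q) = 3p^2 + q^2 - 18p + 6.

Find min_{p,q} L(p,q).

L(p,q) separates as A(p) + B(q) + 6, so its minimum is min A + min B + 6.
A'(p) = 6p - 18 vanishes at p ∈ {3}; B'(q) = 2q vanishes at q ∈ {0}.
Local minima of A (where A''>0): A(3)=-27. Local minima of B: B(0)=0.
So the global minimum of L is A(3) + B(0) + 6 = -27 + 0 + 6 = -21, attained at (3, 0).

-21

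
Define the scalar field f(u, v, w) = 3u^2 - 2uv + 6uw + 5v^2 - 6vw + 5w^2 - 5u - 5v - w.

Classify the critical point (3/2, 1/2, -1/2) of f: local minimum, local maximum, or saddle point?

local minimum

The Hessian is constant: H = [[6, -2, 6], [-2, 10, -6], [6, -6, 10]].
Leading principal minors: Δ₁ = 6, Δ₂ = 56, Δ₃ = 128.
All leading minors are positive, so H is positive definite: a local minimum.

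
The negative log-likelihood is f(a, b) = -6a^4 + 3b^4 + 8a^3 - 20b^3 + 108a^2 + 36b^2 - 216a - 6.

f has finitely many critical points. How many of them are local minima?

2

f separates as a function of a plus a function of b, so ∇f=0 decouples.
∂f/∂a = -24(a - 3)(a - 1)(a + 3) = 0 at a ∈ {-3, 1, 3}; ∂f/∂b = 12b(b - 3)(b - 2) = 0 at b ∈ {0, 2, 3}.
The Hessian is diagonal: diag(f_aa, f_bb). Second derivatives: f_aa(-3)=-576, f_aa(1)=192, f_aa(3)=-288; f_bb(0)=72, f_bb(2)=-24, f_bb(3)=36.
Local minima occur where both diagonal entries positive: (1, 0), (1, 3). Count: 2.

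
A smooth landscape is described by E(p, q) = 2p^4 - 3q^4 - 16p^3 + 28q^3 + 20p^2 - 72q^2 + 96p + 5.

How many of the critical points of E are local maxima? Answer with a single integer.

E separates as a function of p plus a function of q, so ∇E=0 decouples.
∂E/∂p = 8(p - 4)(p - 3)(p + 1) = 0 at p ∈ {-1, 3, 4}; ∂E/∂q = -12q(q - 4)(q - 3) = 0 at q ∈ {0, 3, 4}.
The Hessian is diagonal: diag(E_pp, E_qq). Second derivatives: E_pp(-1)=160, E_pp(3)=-32, E_pp(4)=40; E_qq(0)=-144, E_qq(3)=36, E_qq(4)=-48.
Local maxima occur where both diagonal entries negative: (3, 0), (3, 4). Count: 2.

2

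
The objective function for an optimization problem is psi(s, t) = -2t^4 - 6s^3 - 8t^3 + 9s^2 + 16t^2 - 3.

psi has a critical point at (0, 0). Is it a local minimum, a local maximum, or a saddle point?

local minimum

The mixed partial ∂²psi/∂s∂t is 0, so the Hessian at any point is diag(psi_ss, psi_tt) = diag(18(-2s + 1), 8(-3t^2 - 6t + 4)).
At (0, 0): H = diag(18, 32).
Both eigenvalues are positive, so H is positive definite: a local minimum.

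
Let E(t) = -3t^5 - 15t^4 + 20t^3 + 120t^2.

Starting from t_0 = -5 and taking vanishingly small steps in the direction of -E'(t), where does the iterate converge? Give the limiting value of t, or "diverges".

-4

E'(t) = -15t(t - 2)(t + 2)(t + 4), so E'(-5) = -1575.
Gradient descent moves in the -E' direction, i.e. t is increasing.
The nearest critical point in that direction is t = -4, where E'' = 720 > 0 (a local minimum). The iterate converges there.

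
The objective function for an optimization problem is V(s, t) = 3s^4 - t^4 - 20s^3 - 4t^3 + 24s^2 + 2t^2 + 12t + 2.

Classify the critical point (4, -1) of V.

local minimum

The mixed partial ∂²V/∂s∂t is 0, so the Hessian at any point is diag(V_ss, V_tt) = diag(12(3s^2 - 10s + 4), 4(-3t^2 - 6t + 1)).
At (4, -1): H = diag(144, 16).
Both eigenvalues are positive, so H is positive definite: a local minimum.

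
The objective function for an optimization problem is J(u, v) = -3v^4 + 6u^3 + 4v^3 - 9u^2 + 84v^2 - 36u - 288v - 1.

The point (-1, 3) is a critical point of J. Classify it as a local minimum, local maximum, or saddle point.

The mixed partial ∂²J/∂u∂v is 0, so the Hessian at any point is diag(J_uu, J_vv) = diag(18(2u - 1), 12(-3v^2 + 2v + 14)).
At (-1, 3): H = diag(-54, -84).
Both eigenvalues are negative, so H is negative definite: a local maximum.

local maximum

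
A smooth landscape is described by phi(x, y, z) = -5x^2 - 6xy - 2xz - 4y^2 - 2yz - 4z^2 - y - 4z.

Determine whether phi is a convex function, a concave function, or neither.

phi is quadratic, so its Hessian is the constant matrix H = [[-10, -6, -2], [-6, -8, -2], [-2, -2, -8]].
Leading principal minors: -10, 44, -328.
Signs alternate −, +, − ⇒ H ≺ 0 ⇒ concave.

concave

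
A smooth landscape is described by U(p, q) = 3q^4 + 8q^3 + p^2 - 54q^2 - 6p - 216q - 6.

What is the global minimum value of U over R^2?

-690

U(p,q) separates as A(p) + B(q) − 6, so its minimum is min A + min B − 6.
A'(p) = 2p - 6 vanishes at p ∈ {3}; B'(q) = 12(q - 3)(q + 2)(q + 3) vanishes at q ∈ {-3, -2, 3}.
Local minima of A (where A''>0): A(3)=-9. Local minima of B: B(-3)=189, B(3)=-675.
So the global minimum of U is A(3) + B(3) − 6 = -9 − 675 − 6 = -690, attained at (3, 3).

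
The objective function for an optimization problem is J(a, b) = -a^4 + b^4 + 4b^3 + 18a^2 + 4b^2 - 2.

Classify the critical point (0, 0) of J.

The mixed partial ∂²J/∂a∂b is 0, so the Hessian at any point is diag(J_aa, J_bb) = diag(12(-a^2 + 3), 4(3b^2 + 6b + 2)).
At (0, 0): H = diag(36, 8).
Both eigenvalues are positive, so H is positive definite: a local minimum.

local minimum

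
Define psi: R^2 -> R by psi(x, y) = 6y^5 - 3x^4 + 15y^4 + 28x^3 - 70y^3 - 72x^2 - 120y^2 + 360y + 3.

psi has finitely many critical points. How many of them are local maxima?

4

psi separates as a function of x plus a function of y, so ∇psi=0 decouples.
∂psi/∂x = -12x(x - 4)(x - 3) = 0 at x ∈ {0, 3, 4}; ∂psi/∂y = 30(y - 2)(y - 1)(y + 2)(y + 3) = 0 at y ∈ {-3, -2, 1, 2}.
The Hessian is diagonal: diag(psi_xx, psi_yy). Second derivatives: psi_xx(0)=-144, psi_xx(3)=36, psi_xx(4)=-48; psi_yy(-3)=-600, psi_yy(-2)=360, psi_yy(1)=-360, psi_yy(2)=600.
Local maxima occur where both diagonal entries negative: (0, -3), (0, 1), (4, -3), (4, 1). Count: 4.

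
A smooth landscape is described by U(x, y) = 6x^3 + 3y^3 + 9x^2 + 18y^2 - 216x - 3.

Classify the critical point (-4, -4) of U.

The mixed partial ∂²U/∂x∂y is 0, so the Hessian at any point is diag(U_xx, U_yy) = diag(18(2x + 1), 18(y + 2)).
At (-4, -4): H = diag(-126, -36).
Both eigenvalues are negative, so H is negative definite: a local maximum.

local maximum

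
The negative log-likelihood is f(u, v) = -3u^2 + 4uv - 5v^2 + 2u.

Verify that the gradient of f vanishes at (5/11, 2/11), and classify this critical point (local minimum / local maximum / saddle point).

local maximum

∇f = (-6u + 4v + 2, 4u - 10v); substituting (5/11, 2/11) gives ∇f = (0, 0), so (5/11, 2/11) is indeed a critical point.
The Hessian of f is constant: H = [[-6, 4], [4, -10]].
det(H) = (-6)·(-10) − 4² = 44.
det(H) > 0 and tr(H) = -16 < 0, so H is negative definite and the point is a local maximum.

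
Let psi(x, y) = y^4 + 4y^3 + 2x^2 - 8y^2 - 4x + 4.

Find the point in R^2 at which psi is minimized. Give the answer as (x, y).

psi(x,y) separates as P(x) + Q(y) + 4, so its minimum is min P + min Q + 4.
P'(x) = 4x - 4 vanishes at x ∈ {1}; Q'(y) = 4y(y - 1)(y + 4) vanishes at y ∈ {-4, 0, 1}.
Local minima of P (where P''>0): P(1)=-2. Local minima of Q: Q(-4)=-128, Q(1)=-3.
So the global minimum of psi is P(1) + Q(-4) + 4 = -2 − 128 + 4 = -126, attained at (1, -4).

(1, -4)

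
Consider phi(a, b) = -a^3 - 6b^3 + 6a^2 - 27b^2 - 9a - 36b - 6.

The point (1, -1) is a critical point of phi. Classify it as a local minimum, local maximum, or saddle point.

saddle point

The mixed partial ∂²phi/∂a∂b is 0, so the Hessian at any point is diag(phi_aa, phi_bb) = diag(6(-a + 2), -18(2b + 3)).
At (1, -1): H = diag(6, -18).
The eigenvalues have opposite signs, so H is indefinite: a saddle point.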